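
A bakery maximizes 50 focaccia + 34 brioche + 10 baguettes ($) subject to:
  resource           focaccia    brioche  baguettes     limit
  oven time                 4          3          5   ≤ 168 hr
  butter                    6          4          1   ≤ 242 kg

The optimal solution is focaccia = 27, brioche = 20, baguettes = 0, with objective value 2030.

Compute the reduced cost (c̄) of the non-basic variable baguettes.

-7

Both oven time and butter are binding at x*.
From A_Bᵀ y = c: 4·y_oven time + 6·y_butter = 50; 3·y_oven time + 4·y_butter = 34.
Solving: y_oven time = 2, y_butter = 7.
Reduced cost of baguettes: c₃ − yᵀa₃ = 10 − (2·5 + 7·1) = 10 − 17 = -7.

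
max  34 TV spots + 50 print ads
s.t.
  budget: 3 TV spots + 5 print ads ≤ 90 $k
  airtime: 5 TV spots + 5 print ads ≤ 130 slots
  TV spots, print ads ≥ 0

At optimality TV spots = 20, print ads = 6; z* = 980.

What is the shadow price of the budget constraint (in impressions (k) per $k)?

Both budget and airtime are binding at x*.
The binding rows give the dual system: 3·y_budget + 5·y_airtime = 34 and 5·y_budget + 5·y_airtime = 50.
This yields shadow prices y_budget = 8, y_airtime = 2.
Shadow price of budget = 8.

8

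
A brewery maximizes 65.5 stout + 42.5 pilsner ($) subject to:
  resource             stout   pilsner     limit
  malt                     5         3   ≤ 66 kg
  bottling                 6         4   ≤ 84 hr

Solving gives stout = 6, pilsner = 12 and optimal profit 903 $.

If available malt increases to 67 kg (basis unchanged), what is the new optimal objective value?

Both malt and bottling are binding at x*.
The binding rows give the dual system: 5·y_malt + 6·y_bottling = 65.5 and 3·y_malt + 4·y_bottling = 42.5.
→ y_malt = 3.5 and y_bottling = 8.
Δz = y_malt·Δb = 3.5 × (1) = 3.5, so new z* = 903 + 3.5 = 906.5.

906.5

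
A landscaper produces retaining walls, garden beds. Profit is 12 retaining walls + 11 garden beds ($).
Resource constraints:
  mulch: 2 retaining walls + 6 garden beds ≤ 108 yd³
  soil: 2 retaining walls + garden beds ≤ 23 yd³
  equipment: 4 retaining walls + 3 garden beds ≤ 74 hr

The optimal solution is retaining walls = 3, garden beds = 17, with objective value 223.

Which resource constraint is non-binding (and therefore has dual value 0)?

mulch: 108/108 (binding)
soil: 23/23 (binding)
equipment: 63/74 (slack 11)
By complementary slackness, a constraint with positive slack has shadow price 0 → equipment.

equipment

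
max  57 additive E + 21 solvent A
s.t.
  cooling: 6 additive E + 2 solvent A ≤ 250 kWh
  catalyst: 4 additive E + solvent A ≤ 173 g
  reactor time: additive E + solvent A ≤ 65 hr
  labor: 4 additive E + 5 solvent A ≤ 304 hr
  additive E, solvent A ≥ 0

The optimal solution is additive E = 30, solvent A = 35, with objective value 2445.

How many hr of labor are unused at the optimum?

labor used = 4·30 + 5·35 = 295; slack = 304 − 295 = 9.

9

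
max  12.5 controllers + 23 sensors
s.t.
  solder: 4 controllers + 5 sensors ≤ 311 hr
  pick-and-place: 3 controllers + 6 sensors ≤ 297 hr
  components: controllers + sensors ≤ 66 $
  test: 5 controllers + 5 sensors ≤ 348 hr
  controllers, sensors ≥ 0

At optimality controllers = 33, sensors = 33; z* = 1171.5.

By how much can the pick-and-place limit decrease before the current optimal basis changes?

99

Binding constraints: pick-and-place, components. The basis is B = [[3,6],[1,1]] with det -3.
Per unit decrease in pick-and-place, x* moves by d = (0.3333, -0.3333).
The basis stays optimal until sensors reaches 0; allowable decrease = 99 hr.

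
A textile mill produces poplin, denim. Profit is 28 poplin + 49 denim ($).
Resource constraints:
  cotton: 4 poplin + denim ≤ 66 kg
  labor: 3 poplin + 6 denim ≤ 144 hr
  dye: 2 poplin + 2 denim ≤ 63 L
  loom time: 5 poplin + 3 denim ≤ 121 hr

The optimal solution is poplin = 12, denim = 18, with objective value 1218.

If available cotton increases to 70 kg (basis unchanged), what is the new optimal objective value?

At the optimum: cotton uses 66 of 66 (binding); labor uses 144 of 144 (binding); dye uses 60 of 63 (slack = 3); loom time uses 114 of 121 (slack = 7).
By complementary slackness, y = 0 for the non-binding constraints.
From A_Bᵀ y = c: 4·y_cotton + 3·y_labor = 28; 1·y_cotton + 6·y_labor = 49.
This yields shadow prices y_cotton = 1, y_labor = 8.
Δz = y_cotton·Δb = 1 × (4) = 4, so new z* = 1218 + 4 = 1222.

1222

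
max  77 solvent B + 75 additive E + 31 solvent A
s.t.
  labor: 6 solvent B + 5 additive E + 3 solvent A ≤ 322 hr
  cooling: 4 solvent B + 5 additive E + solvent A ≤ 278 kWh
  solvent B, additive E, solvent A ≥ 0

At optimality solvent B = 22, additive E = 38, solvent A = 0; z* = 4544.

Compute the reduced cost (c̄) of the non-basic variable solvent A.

Check each constraint at x*: labor 322/322 (tight); cooling 278/278 (tight).
The binding rows give the dual system: 6·y_labor + 4·y_cooling = 77 and 5·y_labor + 5·y_cooling = 75.
→ y_labor = 8.5 and y_cooling = 6.5.
Reduced cost of solvent A: c₃ − yᵀa₃ = 31 − (8.5·3 + 6.5·1) = 31 − 32 = -1.

-1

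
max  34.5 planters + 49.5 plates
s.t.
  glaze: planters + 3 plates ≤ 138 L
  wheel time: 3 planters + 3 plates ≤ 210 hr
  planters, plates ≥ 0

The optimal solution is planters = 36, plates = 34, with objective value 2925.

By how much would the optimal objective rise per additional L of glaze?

Both glaze and wheel time are binding at x*.
From A_Bᵀ y = c: 1·y_glaze + 3·y_wheel time = 34.5; 3·y_glaze + 3·y_wheel time = 49.5.
→ y_glaze = 7.5 and y_wheel time = 9.
Shadow price of glaze = 7.5.

7.5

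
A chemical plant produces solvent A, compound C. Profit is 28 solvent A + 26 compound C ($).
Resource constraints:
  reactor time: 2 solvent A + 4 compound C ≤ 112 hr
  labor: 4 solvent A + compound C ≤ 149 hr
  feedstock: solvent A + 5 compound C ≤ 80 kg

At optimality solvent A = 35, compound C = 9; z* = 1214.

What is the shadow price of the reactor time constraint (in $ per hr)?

At the optimum: reactor time uses 106 of 112 (slack = 6); labor uses 149 of 149 (binding); feedstock uses 80 of 80 (binding).
By complementary slackness, y = 0 for the non-binding constraint.
From A_Bᵀ y = c: 4·y_labor + 1·y_feedstock = 28; 1·y_labor + 5·y_feedstock = 26.
This yields shadow prices y_labor = 6, y_feedstock = 4.
Shadow price of reactor time = 0.

0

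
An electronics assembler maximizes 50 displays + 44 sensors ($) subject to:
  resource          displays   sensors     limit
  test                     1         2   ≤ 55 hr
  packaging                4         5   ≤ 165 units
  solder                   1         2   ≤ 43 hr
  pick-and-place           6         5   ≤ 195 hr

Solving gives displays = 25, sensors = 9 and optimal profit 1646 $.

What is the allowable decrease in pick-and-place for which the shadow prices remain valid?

Binding constraints: solder, pick-and-place. The basis is B = [[1,2],[6,5]] with det -7.
Per unit decrease in pick-and-place, x* moves by d = (-0.2857, 0.1429).
The basis stays optimal until displays reaches 0; allowable decrease = 87.5 hr.

87.5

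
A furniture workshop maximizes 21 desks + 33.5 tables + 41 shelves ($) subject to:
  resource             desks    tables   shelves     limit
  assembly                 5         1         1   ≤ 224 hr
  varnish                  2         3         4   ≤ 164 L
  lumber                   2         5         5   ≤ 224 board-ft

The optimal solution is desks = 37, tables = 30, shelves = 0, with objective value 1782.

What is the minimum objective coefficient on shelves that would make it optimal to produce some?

Binding: varnish and lumber. Non-binding: assembly (9 unused).
Slack constraints have shadow price 0 (complementary slackness).
Dual feasibility on the basic columns requires 2·y_varnish + 2·y_lumber = 21, 3·y_varnish + 5·y_lumber = 33.5.
Solving: y_varnish = 9.5, y_lumber = 1.
shelves enters the basis when its profit ≥ yᵀa₃ = 9.5·4 + 1·5 = 43.

43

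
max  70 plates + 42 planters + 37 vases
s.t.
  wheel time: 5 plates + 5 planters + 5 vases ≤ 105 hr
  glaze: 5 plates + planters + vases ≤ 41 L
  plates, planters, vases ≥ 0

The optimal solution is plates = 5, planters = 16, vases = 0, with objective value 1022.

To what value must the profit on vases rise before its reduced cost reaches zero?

42

Check each constraint at x*: wheel time 105/105 (tight); glaze 41/41 (tight).
The binding rows give the dual system: 5·y_wheel time + 5·y_glaze = 70 and 5·y_wheel time + 1·y_glaze = 42.
This yields shadow prices y_wheel time = 7, y_glaze = 7.
vases enters the basis when its profit ≥ yᵀa₃ = 7·5 + 7·1 = 42.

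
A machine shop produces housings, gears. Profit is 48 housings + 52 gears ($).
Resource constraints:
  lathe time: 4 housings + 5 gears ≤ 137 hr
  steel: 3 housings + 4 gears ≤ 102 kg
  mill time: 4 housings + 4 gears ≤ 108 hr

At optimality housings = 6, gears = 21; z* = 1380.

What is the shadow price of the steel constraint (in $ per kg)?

4

At the optimum: lathe time uses 129 of 137 (slack = 8); steel uses 102 of 102 (binding); mill time uses 108 of 108 (binding).
Slack constraints have shadow price 0 (complementary slackness).
From A_Bᵀ y = c: 3·y_steel + 4·y_mill time = 48; 4·y_steel + 4·y_mill time = 52.
Solving: y_steel = 4, y_mill time = 9.
Shadow price of steel = 4.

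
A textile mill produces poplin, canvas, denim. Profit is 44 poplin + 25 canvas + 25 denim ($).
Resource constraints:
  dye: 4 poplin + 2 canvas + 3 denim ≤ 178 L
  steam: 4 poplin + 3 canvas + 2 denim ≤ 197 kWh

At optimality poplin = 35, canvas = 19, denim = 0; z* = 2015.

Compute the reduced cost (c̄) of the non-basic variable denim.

At the optimum: dye uses 178 of 178 (binding); steam uses 197 of 197 (binding).
Dual feasibility on the basic columns requires 4·y_dye + 4·y_steam = 44, 2·y_dye + 3·y_steam = 25.
Solving: y_dye = 8, y_steam = 3.
Reduced cost of denim: c₃ − yᵀa₃ = 25 − (8·3 + 3·2) = 25 − 30 = -5.

-5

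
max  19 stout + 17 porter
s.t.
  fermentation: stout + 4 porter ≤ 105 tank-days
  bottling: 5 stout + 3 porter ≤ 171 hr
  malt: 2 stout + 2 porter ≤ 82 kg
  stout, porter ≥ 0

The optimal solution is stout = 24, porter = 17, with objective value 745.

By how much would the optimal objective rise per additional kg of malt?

7

Binding: bottling and malt. Non-binding: fermentation (13 unused).
Slack constraints have shadow price 0 (complementary slackness).
Dual feasibility on the basic columns requires 5·y_bottling + 2·y_malt = 19, 3·y_bottling + 2·y_malt = 17.
This yields shadow prices y_bottling = 1, y_malt = 7.
Shadow price of malt = 7.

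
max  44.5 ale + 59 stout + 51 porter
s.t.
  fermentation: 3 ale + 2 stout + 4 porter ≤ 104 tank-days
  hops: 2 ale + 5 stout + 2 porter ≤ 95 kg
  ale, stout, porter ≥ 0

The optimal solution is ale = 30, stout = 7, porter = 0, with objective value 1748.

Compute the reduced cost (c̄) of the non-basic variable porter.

At the optimum: fermentation uses 104 of 104 (binding); hops uses 95 of 95 (binding).
From A_Bᵀ y = c: 3·y_fermentation + 2·y_hops = 44.5; 2·y_fermentation + 5·y_hops = 59.
Solving: y_fermentation = 9.5, y_hops = 8.
Reduced cost of porter: c₃ − yᵀa₃ = 51 − (9.5·4 + 8·2) = 51 − 54 = -3.

-3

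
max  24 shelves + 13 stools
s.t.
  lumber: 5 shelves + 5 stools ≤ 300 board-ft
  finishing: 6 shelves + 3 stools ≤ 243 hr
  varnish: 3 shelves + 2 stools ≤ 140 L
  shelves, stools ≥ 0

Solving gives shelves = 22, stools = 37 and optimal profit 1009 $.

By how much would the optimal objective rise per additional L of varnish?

At the optimum: lumber uses 295 of 300 (slack = 5); finishing uses 243 of 243 (binding); varnish uses 140 of 140 (binding).
Since lumber is not tight, its dual is 0.
Dual feasibility on the basic columns requires 6·y_finishing + 3·y_varnish = 24, 3·y_finishing + 2·y_varnish = 13.
This yields shadow prices y_finishing = 3, y_varnish = 2.
Shadow price of varnish = 2.

2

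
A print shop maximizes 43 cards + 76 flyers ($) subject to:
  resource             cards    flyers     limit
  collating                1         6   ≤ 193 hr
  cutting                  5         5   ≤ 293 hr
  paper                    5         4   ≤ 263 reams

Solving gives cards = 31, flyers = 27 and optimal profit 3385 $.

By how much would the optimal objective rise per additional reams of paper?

7

At the optimum: collating uses 193 of 193 (binding); cutting uses 290 of 293 (slack = 3); paper uses 263 of 263 (binding).
Slack constraints have shadow price 0 (complementary slackness).
From A_Bᵀ y = c: 1·y_collating + 5·y_paper = 43; 6·y_collating + 4·y_paper = 76.
Solving: y_collating = 8, y_paper = 7.
Shadow price of paper = 7.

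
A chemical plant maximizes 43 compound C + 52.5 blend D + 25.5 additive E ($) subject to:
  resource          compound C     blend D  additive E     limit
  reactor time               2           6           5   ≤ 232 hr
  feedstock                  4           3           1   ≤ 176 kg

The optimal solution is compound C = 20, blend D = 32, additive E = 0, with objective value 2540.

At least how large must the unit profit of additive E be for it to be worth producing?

At the optimum: reactor time uses 232 of 232 (binding); feedstock uses 176 of 176 (binding).
The binding rows give the dual system: 2·y_reactor time + 4·y_feedstock = 43 and 6·y_reactor time + 3·y_feedstock = 52.5.
This yields shadow prices y_reactor time = 4.5, y_feedstock = 8.5.
additive E enters the basis when its profit ≥ yᵀa₃ = 4.5·5 + 8.5·1 = 31.

31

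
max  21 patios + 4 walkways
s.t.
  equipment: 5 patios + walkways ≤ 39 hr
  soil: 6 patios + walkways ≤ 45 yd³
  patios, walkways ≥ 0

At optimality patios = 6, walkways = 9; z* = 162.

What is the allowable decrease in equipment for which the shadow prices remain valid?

Binding constraints: equipment, soil. The basis is B = [[5,1],[6,1]] with det -1.
Per unit decrease in equipment, x* moves by d = (1, -6).
The basis stays optimal until walkways reaches 0; allowable decrease = 1.5 hr.

1.5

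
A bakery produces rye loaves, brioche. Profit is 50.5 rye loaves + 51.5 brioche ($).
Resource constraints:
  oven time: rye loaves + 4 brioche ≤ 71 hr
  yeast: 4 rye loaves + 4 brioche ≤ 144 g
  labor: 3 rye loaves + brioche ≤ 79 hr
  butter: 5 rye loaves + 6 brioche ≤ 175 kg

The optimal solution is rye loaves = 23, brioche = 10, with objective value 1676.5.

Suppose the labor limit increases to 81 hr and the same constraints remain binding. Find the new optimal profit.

1683.5

Check each constraint at x*: oven time 63/71 (slack 8); yeast 132/144 (slack 12); labor 79/79 (tight); butter 175/175 (tight).
By complementary slackness, y = 0 for the non-binding constraints.
From A_Bᵀ y = c: 3·y_labor + 5·y_butter = 50.5; 1·y_labor + 6·y_butter = 51.5.
Solving: y_labor = 3.5, y_butter = 8.
Δz = y_labor·Δb = 3.5 × (2) = 7, so new z* = 1676.5 + 7 = 1683.5.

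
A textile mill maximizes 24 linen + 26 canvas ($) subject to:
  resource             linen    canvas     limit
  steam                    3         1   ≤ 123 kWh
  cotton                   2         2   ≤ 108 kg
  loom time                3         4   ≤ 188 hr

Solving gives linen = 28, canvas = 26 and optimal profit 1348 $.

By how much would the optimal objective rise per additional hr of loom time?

Check each constraint at x*: steam 110/123 (slack 13); cotton 108/108 (tight); loom time 188/188 (tight).
Since steam is not tight, its dual is 0.
From A_Bᵀ y = c: 2·y_cotton + 3·y_loom time = 24; 2·y_cotton + 4·y_loom time = 26.
Solving: y_cotton = 9, y_loom time = 2.
Shadow price of loom time = 2.

2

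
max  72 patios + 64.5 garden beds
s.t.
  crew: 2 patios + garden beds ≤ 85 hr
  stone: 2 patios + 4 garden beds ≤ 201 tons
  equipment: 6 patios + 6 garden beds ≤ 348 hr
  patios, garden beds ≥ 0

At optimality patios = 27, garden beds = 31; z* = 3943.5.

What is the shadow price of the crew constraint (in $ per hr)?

At the optimum: crew uses 85 of 85 (binding); stone uses 178 of 201 (slack = 23); equipment uses 348 of 348 (binding).
By complementary slackness, y = 0 for the non-binding constraint.
Dual feasibility on the basic columns requires 2·y_crew + 6·y_equipment = 72, 1·y_crew + 6·y_equipment = 64.5.
Solving: y_crew = 7.5, y_equipment = 9.5.
Shadow price of crew = 7.5.

7.5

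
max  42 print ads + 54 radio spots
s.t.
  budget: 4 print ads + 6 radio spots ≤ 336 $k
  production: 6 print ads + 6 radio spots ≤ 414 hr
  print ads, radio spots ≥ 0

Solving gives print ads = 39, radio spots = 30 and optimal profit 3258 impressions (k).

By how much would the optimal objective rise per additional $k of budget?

6

Check each constraint at x*: budget 336/336 (tight); production 414/414 (tight).
The binding rows give the dual system: 4·y_budget + 6·y_production = 42 and 6·y_budget + 6·y_production = 54.
Solving: y_budget = 6, y_production = 3.
Shadow price of budget = 6.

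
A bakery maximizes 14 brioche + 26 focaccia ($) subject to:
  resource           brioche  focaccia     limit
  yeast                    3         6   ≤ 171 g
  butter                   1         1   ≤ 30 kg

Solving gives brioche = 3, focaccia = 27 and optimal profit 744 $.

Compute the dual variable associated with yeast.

4

At the optimum: yeast uses 171 of 171 (binding); butter uses 30 of 30 (binding).
Dual feasibility on the basic columns requires 3·y_yeast + 1·y_butter = 14, 6·y_yeast + 1·y_butter = 26.
Solving: y_yeast = 4, y_butter = 2.
Shadow price of yeast = 4.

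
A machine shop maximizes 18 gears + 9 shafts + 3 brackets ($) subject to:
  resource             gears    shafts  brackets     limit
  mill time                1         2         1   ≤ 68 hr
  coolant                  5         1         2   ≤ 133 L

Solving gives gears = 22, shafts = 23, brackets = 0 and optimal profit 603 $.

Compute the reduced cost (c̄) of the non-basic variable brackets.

At the optimum: mill time uses 68 of 68 (binding); coolant uses 133 of 133 (binding).
The binding rows give the dual system: 1·y_mill time + 5·y_coolant = 18 and 2·y_mill time + 1·y_coolant = 9.
→ y_mill time = 3 and y_coolant = 3.
Reduced cost of brackets: c₃ − yᵀa₃ = 3 − (3·1 + 3·2) = 3 − 9 = -6.

-6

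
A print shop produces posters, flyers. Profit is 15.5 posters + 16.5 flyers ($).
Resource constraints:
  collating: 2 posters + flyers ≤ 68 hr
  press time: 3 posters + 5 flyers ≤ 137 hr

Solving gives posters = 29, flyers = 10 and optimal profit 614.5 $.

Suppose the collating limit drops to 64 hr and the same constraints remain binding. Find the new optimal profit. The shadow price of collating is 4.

Δb = -4, so new z* = 614.5 + (4)·(-4) = 614.5 − 16 = 598.5.

598.5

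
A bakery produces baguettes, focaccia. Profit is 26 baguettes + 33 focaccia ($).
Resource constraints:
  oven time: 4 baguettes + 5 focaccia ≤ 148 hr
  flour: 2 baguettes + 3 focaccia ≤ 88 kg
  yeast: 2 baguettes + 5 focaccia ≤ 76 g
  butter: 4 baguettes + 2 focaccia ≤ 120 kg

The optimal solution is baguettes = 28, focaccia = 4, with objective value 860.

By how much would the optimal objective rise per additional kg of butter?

Check each constraint at x*: oven time 132/148 (slack 16); flour 68/88 (slack 20); yeast 76/76 (tight); butter 120/120 (tight).
Slack constraints have shadow price 0 (complementary slackness).
The binding rows give the dual system: 2·y_yeast + 4·y_butter = 26 and 5·y_yeast + 2·y_butter = 33.
Solving: y_yeast = 5, y_butter = 4.
Shadow price of butter = 4.

4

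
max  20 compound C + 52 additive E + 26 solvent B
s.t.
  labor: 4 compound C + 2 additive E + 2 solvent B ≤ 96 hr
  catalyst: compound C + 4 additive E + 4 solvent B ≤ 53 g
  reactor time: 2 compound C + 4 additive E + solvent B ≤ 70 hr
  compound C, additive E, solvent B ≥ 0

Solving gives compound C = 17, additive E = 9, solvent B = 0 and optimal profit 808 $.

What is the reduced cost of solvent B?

-5

Check each constraint at x*: labor 86/96 (slack 10); catalyst 53/53 (tight); reactor time 70/70 (tight).
Slack constraints have shadow price 0 (complementary slackness).
From A_Bᵀ y = c: 1·y_catalyst + 2·y_reactor time = 20; 4·y_catalyst + 4·y_reactor time = 52.
Solving: y_catalyst = 6, y_reactor time = 7.
Reduced cost of solvent B: c₃ − yᵀa₃ = 26 − (6·4 + 7·1) = 26 − 31 = -5.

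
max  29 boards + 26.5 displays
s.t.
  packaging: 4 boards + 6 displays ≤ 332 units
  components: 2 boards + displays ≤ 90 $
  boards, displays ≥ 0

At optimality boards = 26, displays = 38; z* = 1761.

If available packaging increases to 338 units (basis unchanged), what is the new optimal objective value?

1779

Check each constraint at x*: packaging 332/332 (tight); components 90/90 (tight).
Dual feasibility on the basic columns requires 4·y_packaging + 2·y_components = 29, 6·y_packaging + 1·y_components = 26.5.
Solving: y_packaging = 3, y_components = 8.5.
Δz = y_packaging·Δb = 3 × (6) = 18, so new z* = 1761 + 18 = 1779.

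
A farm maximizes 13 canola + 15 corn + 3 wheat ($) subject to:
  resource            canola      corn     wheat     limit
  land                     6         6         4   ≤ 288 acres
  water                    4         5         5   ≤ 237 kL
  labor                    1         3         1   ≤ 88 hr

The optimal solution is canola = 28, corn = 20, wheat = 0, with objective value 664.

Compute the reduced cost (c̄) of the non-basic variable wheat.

Check each constraint at x*: land 288/288 (tight); water 212/237 (slack 25); labor 88/88 (tight).
Slack constraints have shadow price 0 (complementary slackness).
The binding rows give the dual system: 6·y_land + 1·y_labor = 13 and 6·y_land + 3·y_labor = 15.
This yields shadow prices y_land = 2, y_labor = 1.
Reduced cost of wheat: c₃ − yᵀa₃ = 3 − (2·4 + 1·1) = 3 − 9 = -6.

-6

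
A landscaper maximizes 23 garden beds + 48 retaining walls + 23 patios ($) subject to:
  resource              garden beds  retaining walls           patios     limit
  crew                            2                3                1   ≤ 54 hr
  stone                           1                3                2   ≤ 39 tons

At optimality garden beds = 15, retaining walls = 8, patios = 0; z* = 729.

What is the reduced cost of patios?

At the optimum: crew uses 54 of 54 (binding); stone uses 39 of 39 (binding).
Dual feasibility on the basic columns requires 2·y_crew + 1·y_stone = 23, 3·y_crew + 3·y_stone = 48.
Solving: y_crew = 7, y_stone = 9.
Reduced cost of patios: c₃ − yᵀa₃ = 23 − (7·1 + 9·2) = 23 − 25 = -2.

-2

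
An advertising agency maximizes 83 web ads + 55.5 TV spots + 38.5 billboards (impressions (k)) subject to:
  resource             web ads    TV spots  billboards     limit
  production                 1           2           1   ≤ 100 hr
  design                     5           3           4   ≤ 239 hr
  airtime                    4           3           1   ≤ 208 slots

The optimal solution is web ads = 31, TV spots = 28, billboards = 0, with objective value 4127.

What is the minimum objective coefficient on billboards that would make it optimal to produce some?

Binding: design and airtime. Non-binding: production (13 unused).
Slack constraints have shadow price 0 (complementary slackness).
From A_Bᵀ y = c: 5·y_design + 4·y_airtime = 83; 3·y_design + 3·y_airtime = 55.5.
→ y_design = 9 and y_airtime = 9.5.
billboards enters the basis when its profit ≥ yᵀa₃ = 9·4 + 9.5·1 = 45.5.

45.5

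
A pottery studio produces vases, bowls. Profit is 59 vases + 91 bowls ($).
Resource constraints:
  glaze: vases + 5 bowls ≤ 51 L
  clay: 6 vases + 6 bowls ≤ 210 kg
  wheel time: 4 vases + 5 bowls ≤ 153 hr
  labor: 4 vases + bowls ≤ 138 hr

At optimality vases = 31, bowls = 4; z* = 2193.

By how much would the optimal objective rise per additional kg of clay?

Check each constraint at x*: glaze 51/51 (tight); clay 210/210 (tight); wheel time 144/153 (slack 9); labor 128/138 (slack 10).
Slack constraints have shadow price 0 (complementary slackness).
From A_Bᵀ y = c: 1·y_glaze + 6·y_clay = 59; 5·y_glaze + 6·y_clay = 91.
→ y_glaze = 8 and y_clay = 8.5.
Shadow price of clay = 8.5.

8.5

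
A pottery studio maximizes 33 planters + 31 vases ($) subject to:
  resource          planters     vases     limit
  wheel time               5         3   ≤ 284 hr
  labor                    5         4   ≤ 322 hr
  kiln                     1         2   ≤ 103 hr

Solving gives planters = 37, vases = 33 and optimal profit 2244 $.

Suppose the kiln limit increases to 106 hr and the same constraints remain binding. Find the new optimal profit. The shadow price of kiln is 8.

Δb = 3, so new z* = 2244 + (8)·(3) = 2244 + 24 = 2268.

2268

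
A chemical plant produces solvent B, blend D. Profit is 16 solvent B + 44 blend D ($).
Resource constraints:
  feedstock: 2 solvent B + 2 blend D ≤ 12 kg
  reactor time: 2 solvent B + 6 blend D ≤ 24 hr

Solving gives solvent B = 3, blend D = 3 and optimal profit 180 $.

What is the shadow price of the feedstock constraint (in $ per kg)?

Both feedstock and reactor time are binding at x*.
The binding rows give the dual system: 2·y_feedstock + 2·y_reactor time = 16 and 2·y_feedstock + 6·y_reactor time = 44.
Solving: y_feedstock = 1, y_reactor time = 7.
Shadow price of feedstock = 1.

1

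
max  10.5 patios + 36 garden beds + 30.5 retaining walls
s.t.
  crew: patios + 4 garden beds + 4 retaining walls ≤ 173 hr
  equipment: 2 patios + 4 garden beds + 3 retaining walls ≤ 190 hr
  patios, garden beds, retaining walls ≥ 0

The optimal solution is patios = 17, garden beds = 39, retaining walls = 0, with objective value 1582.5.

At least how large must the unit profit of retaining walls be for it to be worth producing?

34.5

Check each constraint at x*: crew 173/173 (tight); equipment 190/190 (tight).
From A_Bᵀ y = c: 1·y_crew + 2·y_equipment = 10.5; 4·y_crew + 4·y_equipment = 36.
Solving: y_crew = 7.5, y_equipment = 1.5.
retaining walls enters the basis when its profit ≥ yᵀa₃ = 7.5·4 + 1.5·3 = 34.5.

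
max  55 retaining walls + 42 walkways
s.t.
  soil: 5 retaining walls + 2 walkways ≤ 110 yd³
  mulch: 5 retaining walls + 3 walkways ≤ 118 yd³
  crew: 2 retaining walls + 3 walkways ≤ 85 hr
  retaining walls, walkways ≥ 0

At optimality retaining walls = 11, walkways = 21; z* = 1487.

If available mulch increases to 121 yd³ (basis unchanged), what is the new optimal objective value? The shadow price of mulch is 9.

1514

Δb = 3, so new z* = 1487 + (9)·(3) = 1487 + 27 = 1514.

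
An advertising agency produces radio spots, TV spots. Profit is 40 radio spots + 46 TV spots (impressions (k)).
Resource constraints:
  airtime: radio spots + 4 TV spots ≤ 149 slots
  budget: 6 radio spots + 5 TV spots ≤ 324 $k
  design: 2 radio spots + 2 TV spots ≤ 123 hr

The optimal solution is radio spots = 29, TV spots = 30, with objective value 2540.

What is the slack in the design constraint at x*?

design used = 2·29 + 2·30 = 118; slack = 123 − 118 = 5.

5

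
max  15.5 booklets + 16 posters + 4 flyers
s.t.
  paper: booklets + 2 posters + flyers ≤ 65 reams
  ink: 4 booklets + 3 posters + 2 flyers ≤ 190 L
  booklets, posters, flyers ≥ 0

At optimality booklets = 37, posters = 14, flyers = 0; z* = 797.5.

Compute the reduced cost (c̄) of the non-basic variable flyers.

-5.5

At the optimum: paper uses 65 of 65 (binding); ink uses 190 of 190 (binding).
The binding rows give the dual system: 1·y_paper + 4·y_ink = 15.5 and 2·y_paper + 3·y_ink = 16.
Solving: y_paper = 3.5, y_ink = 3.
Reduced cost of flyers: c₃ − yᵀa₃ = 4 − (3.5·1 + 3·2) = 4 − 9.5 = -5.5.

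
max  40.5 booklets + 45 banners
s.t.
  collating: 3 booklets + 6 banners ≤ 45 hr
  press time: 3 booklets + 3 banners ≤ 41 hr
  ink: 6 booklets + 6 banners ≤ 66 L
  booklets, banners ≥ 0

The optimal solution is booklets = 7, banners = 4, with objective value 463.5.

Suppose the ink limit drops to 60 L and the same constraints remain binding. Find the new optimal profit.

At the optimum: collating uses 45 of 45 (binding); press time uses 33 of 41 (slack = 8); ink uses 66 of 66 (binding).
Slack constraints have shadow price 0 (complementary slackness).
From A_Bᵀ y = c: 3·y_collating + 6·y_ink = 40.5; 6·y_collating + 6·y_ink = 45.
→ y_collating = 1.5 and y_ink = 6.
Δz = y_ink·Δb = 6 × (-6) = -36, so new z* = 463.5 − 36 = 427.5.

427.5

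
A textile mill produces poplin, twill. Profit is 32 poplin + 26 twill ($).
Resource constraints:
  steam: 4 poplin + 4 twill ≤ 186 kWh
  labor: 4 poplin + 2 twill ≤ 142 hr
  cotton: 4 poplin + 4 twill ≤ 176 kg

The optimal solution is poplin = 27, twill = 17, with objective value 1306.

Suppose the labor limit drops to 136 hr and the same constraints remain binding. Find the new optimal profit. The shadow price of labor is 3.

1288

Δb = -6, so new z* = 1306 + (3)·(-6) = 1306 − 18 = 1288.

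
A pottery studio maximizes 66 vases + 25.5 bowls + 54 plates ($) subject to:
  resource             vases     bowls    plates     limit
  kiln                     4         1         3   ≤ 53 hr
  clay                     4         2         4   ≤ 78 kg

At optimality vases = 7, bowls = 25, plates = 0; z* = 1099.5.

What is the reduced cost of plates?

-4.5

Check each constraint at x*: kiln 53/53 (tight); clay 78/78 (tight).
Dual feasibility on the basic columns requires 4·y_kiln + 4·y_clay = 66, 1·y_kiln + 2·y_clay = 25.5.
This yields shadow prices y_kiln = 7.5, y_clay = 9.
Reduced cost of plates: c₃ − yᵀa₃ = 54 − (7.5·3 + 9·4) = 54 − 58.5 = -4.5.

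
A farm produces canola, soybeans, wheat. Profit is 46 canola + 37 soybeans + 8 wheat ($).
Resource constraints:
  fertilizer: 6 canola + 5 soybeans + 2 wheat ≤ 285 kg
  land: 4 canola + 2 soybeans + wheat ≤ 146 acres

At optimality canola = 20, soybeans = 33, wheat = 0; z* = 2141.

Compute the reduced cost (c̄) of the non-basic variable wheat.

Both fertilizer and land are binding at x*.
The binding rows give the dual system: 6·y_fertilizer + 4·y_land = 46 and 5·y_fertilizer + 2·y_land = 37.
This yields shadow prices y_fertilizer = 7, y_land = 1.
Reduced cost of wheat: c₃ − yᵀa₃ = 8 − (7·2 + 1·1) = 8 − 15 = -7.

-7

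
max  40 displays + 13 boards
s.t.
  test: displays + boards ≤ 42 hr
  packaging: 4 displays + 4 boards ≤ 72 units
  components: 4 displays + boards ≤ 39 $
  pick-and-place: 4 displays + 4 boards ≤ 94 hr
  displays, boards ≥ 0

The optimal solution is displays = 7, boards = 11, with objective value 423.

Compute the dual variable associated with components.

9

Check each constraint at x*: test 18/42 (slack 24); packaging 72/72 (tight); components 39/39 (tight); pick-and-place 72/94 (slack 22).
Slack constraints have shadow price 0 (complementary slackness).
Dual feasibility on the basic columns requires 4·y_packaging + 4·y_components = 40, 4·y_packaging + 1·y_components = 13.
→ y_packaging = 1 and y_components = 9.
Shadow price of components = 9.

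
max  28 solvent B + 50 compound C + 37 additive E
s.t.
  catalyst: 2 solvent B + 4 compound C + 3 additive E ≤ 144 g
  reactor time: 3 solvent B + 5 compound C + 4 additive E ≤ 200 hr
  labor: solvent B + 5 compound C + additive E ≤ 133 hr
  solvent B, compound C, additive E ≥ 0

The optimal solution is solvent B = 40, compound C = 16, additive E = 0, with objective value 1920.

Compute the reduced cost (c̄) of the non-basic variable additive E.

-2

Check each constraint at x*: catalyst 144/144 (tight); reactor time 200/200 (tight); labor 120/133 (slack 13).
Since labor is not tight, its dual is 0.
From A_Bᵀ y = c: 2·y_catalyst + 3·y_reactor time = 28; 4·y_catalyst + 5·y_reactor time = 50.
This yields shadow prices y_catalyst = 5, y_reactor time = 6.
Reduced cost of additive E: c₃ − yᵀa₃ = 37 − (5·3 + 6·4) = 37 − 39 = -2.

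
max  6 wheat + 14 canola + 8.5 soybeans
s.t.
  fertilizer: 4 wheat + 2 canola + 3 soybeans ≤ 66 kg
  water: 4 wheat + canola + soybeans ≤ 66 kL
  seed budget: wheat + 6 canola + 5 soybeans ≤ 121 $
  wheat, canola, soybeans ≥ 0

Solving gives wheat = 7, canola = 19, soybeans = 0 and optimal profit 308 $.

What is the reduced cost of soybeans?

At the optimum: fertilizer uses 66 of 66 (binding); water uses 47 of 66 (slack = 19); seed budget uses 121 of 121 (binding).
Since water is not tight, its dual is 0.
From A_Bᵀ y = c: 4·y_fertilizer + 1·y_seed budget = 6; 2·y_fertilizer + 6·y_seed budget = 14.
→ y_fertilizer = 1 and y_seed budget = 2.
Reduced cost of soybeans: c₃ − yᵀa₃ = 8.5 − (1·3 + 2·5) = 8.5 − 13 = -4.5.

-4.5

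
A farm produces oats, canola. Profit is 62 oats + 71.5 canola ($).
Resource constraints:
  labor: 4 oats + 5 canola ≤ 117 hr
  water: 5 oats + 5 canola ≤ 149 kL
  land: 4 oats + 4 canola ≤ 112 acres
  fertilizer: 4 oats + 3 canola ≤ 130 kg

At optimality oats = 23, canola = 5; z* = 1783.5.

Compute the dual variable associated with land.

Binding: labor and land. Non-binding: water (9 unused), fertilizer (23 unused).
Since water, fertilizer are not tight, their duals are 0.
The binding rows give the dual system: 4·y_labor + 4·y_land = 62 and 5·y_labor + 4·y_land = 71.5.
→ y_labor = 9.5 and y_land = 6.
Shadow price of land = 6.

6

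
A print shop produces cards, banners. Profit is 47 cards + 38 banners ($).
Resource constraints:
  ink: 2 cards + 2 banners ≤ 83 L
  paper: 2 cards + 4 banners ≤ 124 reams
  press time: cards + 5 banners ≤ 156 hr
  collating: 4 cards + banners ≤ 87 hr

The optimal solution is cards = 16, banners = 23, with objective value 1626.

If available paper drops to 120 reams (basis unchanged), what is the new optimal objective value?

Check each constraint at x*: ink 78/83 (slack 5); paper 124/124 (tight); press time 131/156 (slack 25); collating 87/87 (tight).
By complementary slackness, y = 0 for the non-binding constraints.
Dual feasibility on the basic columns requires 2·y_paper + 4·y_collating = 47, 4·y_paper + 1·y_collating = 38.
Solving: y_paper = 7.5, y_collating = 8.
Δz = y_paper·Δb = 7.5 × (-4) = -30, so new z* = 1626 − 30 = 1596.

1596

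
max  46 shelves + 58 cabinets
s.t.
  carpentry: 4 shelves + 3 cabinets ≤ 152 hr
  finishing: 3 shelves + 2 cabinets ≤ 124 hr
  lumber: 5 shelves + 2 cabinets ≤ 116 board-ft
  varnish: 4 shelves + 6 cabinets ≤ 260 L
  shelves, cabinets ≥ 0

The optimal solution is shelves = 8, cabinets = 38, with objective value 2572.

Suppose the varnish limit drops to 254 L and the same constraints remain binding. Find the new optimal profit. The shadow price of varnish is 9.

2518

Δb = -6, so new z* = 2572 + (9)·(-6) = 2572 − 54 = 2518.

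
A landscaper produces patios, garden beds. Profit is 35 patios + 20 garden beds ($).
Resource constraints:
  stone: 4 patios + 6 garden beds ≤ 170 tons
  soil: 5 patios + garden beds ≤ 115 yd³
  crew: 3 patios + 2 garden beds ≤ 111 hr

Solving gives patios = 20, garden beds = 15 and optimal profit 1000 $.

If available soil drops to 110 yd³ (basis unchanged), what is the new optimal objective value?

975

Binding: stone and soil. Non-binding: crew (21 unused).
Since crew is not tight, its dual is 0.
Dual feasibility on the basic columns requires 4·y_stone + 5·y_soil = 35, 6·y_stone + 1·y_soil = 20.
→ y_stone = 2.5 and y_soil = 5.
Δz = y_soil·Δb = 5 × (-5) = -25, so new z* = 1000 − 25 = 975.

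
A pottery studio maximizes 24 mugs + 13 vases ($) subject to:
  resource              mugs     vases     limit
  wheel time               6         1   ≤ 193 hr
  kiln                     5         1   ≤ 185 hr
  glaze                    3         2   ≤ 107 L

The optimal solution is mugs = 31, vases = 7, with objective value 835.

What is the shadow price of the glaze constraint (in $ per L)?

Check each constraint at x*: wheel time 193/193 (tight); kiln 162/185 (slack 23); glaze 107/107 (tight).
Slack constraints have shadow price 0 (complementary slackness).
The binding rows give the dual system: 6·y_wheel time + 3·y_glaze = 24 and 1·y_wheel time + 2·y_glaze = 13.
This yields shadow prices y_wheel time = 1, y_glaze = 6.
Shadow price of glaze = 6.

6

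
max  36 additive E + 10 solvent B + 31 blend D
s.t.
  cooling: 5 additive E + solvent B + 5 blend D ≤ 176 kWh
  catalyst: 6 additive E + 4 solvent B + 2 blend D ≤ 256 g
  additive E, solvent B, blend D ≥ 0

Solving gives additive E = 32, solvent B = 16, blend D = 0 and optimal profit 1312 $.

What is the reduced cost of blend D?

-1

Check each constraint at x*: cooling 176/176 (tight); catalyst 256/256 (tight).
From A_Bᵀ y = c: 5·y_cooling + 6·y_catalyst = 36; 1·y_cooling + 4·y_catalyst = 10.
Solving: y_cooling = 6, y_catalyst = 1.
Reduced cost of blend D: c₃ − yᵀa₃ = 31 − (6·5 + 1·2) = 31 − 32 = -1.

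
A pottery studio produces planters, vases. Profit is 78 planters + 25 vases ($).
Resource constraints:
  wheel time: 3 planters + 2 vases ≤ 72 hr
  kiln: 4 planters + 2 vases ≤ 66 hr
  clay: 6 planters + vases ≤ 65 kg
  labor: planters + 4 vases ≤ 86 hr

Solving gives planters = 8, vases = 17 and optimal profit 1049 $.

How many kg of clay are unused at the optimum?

clay used = 6·8 + 1·17 = 65; slack = 65 − 65 = 0.

0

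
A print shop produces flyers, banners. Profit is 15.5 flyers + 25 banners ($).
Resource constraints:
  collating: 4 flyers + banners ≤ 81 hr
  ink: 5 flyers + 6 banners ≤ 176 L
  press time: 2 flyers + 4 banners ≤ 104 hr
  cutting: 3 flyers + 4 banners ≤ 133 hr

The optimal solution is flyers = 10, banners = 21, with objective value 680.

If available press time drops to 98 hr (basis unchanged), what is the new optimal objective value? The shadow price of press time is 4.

656

Δb = -6, so new z* = 680 + (4)·(-6) = 680 − 24 = 656.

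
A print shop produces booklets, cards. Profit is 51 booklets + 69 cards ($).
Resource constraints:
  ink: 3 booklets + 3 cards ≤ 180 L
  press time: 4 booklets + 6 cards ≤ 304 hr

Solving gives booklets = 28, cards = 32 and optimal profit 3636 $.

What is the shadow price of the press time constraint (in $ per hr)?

9

Check each constraint at x*: ink 180/180 (tight); press time 304/304 (tight).
From A_Bᵀ y = c: 3·y_ink + 4·y_press time = 51; 3·y_ink + 6·y_press time = 69.
This yields shadow prices y_ink = 5, y_press time = 9.
Shadow price of press time = 9.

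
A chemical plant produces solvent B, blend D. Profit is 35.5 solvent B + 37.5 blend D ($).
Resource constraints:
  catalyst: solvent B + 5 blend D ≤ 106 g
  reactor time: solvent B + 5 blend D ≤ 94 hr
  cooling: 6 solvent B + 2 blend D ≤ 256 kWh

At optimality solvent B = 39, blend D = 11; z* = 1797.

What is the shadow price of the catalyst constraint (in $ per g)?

Check each constraint at x*: catalyst 94/106 (slack 12); reactor time 94/94 (tight); cooling 256/256 (tight).
Slack constraints have shadow price 0 (complementary slackness).
From A_Bᵀ y = c: 1·y_reactor time + 6·y_cooling = 35.5; 5·y_reactor time + 2·y_cooling = 37.5.
→ y_reactor time = 5.5 and y_cooling = 5.
Shadow price of catalyst = 0.

0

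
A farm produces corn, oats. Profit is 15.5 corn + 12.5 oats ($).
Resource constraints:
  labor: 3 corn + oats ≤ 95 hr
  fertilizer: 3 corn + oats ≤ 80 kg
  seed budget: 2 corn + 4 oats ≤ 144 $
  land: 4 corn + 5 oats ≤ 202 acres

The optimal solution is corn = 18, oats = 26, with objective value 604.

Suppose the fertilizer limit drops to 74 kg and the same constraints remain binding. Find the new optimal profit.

589

At the optimum: labor uses 80 of 95 (slack = 15); fertilizer uses 80 of 80 (binding); seed budget uses 140 of 144 (slack = 4); land uses 202 of 202 (binding).
Since labor, seed budget are not tight, their duals are 0.
Dual feasibility on the basic columns requires 3·y_fertilizer + 4·y_land = 15.5, 1·y_fertilizer + 5·y_land = 12.5.
This yields shadow prices y_fertilizer = 2.5, y_land = 2.
Δz = y_fertilizer·Δb = 2.5 × (-6) = -15, so new z* = 604 − 15 = 589.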